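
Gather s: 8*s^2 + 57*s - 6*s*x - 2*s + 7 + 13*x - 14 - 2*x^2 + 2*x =8*s^2 + s*(55 - 6*x) - 2*x^2 + 15*x - 7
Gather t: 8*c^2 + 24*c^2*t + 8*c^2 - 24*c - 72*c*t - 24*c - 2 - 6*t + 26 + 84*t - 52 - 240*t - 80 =16*c^2 - 48*c + t*(24*c^2 - 72*c - 162) - 108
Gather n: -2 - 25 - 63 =-90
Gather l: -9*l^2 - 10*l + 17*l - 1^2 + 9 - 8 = -9*l^2 + 7*l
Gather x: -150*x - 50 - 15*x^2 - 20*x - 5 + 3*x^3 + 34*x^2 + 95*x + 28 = 3*x^3 + 19*x^2 - 75*x - 27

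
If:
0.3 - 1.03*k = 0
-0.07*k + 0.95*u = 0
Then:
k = 0.29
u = 0.02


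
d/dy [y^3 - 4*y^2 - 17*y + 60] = 3*y^2 - 8*y - 17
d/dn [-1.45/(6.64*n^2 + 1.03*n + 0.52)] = (19.256*n + 1.4935)/(6.64*n^2 + 1.03*n + 0.52)^2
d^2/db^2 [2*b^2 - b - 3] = 4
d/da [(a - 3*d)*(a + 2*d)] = 2*a - d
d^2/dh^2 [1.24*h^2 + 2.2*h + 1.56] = 2.48000000000000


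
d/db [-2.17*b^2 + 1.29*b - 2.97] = 1.29 - 4.34*b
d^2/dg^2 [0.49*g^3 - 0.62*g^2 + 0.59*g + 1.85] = 2.94*g - 1.24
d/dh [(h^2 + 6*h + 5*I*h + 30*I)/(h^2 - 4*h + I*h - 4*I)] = (h^2*(-10 - 4*I) - 68*I*h + 50 + 96*I)/(h^4 + h^3*(-8 + 2*I) + h^2*(15 - 16*I) + h*(8 + 32*I) - 16)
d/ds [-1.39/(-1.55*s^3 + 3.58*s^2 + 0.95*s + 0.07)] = (-6.4635*s^2 + 9.9524*s + 1.3205)/(-1.55*s^3 + 3.58*s^2 + 0.95*s + 0.07)^2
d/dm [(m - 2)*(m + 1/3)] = 2*m - 5/3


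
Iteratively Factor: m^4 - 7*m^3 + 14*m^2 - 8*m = (m - 2)*(m^3 - 5*m^2 + 4*m) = (m - 2)*(m - 1)*(m^2 - 4*m) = (m - 4)*(m - 2)*(m - 1)*(m)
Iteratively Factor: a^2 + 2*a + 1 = (a + 1)*(a + 1)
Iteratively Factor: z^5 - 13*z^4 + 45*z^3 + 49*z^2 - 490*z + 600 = (z + 3)*(z^4 - 16*z^3 + 93*z^2 - 230*z + 200) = (z - 2)*(z + 3)*(z^3 - 14*z^2 + 65*z - 100) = (z - 5)*(z - 2)*(z + 3)*(z^2 - 9*z + 20) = (z - 5)*(z - 4)*(z - 2)*(z + 3)*(z - 5)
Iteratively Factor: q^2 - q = (q - 1)*(q)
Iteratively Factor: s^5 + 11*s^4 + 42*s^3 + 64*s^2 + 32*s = (s + 4)*(s^4 + 7*s^3 + 14*s^2 + 8*s) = (s + 4)^2*(s^3 + 3*s^2 + 2*s) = (s + 1)*(s + 4)^2*(s^2 + 2*s) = s*(s + 1)*(s + 4)^2*(s + 2)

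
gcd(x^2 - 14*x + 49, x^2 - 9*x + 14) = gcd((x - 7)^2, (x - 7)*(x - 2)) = x - 7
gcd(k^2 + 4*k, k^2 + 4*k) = k^2 + 4*k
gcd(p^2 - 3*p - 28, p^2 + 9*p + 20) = p + 4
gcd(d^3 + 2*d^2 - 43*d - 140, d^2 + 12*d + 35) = d + 5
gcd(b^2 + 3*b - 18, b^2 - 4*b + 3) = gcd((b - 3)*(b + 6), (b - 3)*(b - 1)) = b - 3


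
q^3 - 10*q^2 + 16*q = q*(q - 8)*(q - 2)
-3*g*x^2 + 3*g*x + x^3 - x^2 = x*(-3*g + x)*(x - 1)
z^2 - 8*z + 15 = (z - 5)*(z - 3)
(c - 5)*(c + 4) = c^2 - c - 20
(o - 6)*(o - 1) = o^2 - 7*o + 6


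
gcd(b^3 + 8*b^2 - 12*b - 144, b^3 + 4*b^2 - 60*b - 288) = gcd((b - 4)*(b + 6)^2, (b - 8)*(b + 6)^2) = b^2 + 12*b + 36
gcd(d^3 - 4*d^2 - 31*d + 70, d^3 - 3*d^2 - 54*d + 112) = d - 2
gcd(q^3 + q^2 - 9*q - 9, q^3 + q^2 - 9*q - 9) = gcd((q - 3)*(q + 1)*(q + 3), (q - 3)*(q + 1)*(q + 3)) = q^3 + q^2 - 9*q - 9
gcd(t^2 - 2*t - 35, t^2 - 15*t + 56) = t - 7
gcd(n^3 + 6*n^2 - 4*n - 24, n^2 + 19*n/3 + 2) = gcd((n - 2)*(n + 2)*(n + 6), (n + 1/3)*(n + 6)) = n + 6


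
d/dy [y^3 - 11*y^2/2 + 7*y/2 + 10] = 3*y^2 - 11*y + 7/2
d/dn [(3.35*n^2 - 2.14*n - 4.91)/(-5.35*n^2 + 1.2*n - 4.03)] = (-7.429*n^2 - 79.538*n + 14.5162)/(28.6225*n^4 - 12.84*n^3 + 44.561*n^2 - 9.672*n + 16.2409)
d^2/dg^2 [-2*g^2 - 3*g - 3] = -4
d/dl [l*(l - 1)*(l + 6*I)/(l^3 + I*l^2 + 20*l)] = (l^2*(1 - 5*I) + l*(40 + 12*I) - 26 + 120*I)/(l^4 + 2*I*l^3 + 39*l^2 + 40*I*l + 400)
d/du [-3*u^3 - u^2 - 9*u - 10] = -9*u^2 - 2*u - 9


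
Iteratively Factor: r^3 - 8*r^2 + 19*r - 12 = (r - 1)*(r^2 - 7*r + 12) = (r - 3)*(r - 1)*(r - 4)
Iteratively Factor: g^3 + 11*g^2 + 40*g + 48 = (g + 3)*(g^2 + 8*g + 16) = (g + 3)*(g + 4)*(g + 4)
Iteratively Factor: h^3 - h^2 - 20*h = (h + 4)*(h^2 - 5*h) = (h - 5)*(h + 4)*(h)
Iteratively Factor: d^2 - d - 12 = (d - 4)*(d + 3)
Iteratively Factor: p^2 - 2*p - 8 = (p - 4)*(p + 2)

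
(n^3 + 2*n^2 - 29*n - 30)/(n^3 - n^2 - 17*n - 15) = (n + 6)/(n + 3)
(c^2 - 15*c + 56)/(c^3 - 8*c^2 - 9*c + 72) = (c - 7)/(c^2 - 9)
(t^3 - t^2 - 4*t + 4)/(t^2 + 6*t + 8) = (t^2 - 3*t + 2)/(t + 4)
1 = 1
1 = 1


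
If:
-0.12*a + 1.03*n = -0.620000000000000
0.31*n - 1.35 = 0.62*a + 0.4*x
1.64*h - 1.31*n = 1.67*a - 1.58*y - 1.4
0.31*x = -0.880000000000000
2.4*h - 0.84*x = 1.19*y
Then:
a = -0.69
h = -1.37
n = -0.68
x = -2.84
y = -0.76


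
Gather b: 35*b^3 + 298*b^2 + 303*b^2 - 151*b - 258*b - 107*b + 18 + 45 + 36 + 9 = 35*b^3 + 601*b^2 - 516*b + 108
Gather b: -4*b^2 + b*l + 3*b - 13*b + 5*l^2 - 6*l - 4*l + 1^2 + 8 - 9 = -4*b^2 + b*(l - 10) + 5*l^2 - 10*l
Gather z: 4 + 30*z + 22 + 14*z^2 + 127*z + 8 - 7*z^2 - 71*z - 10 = 7*z^2 + 86*z + 24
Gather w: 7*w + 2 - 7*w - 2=0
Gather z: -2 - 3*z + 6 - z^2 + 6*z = -z^2 + 3*z + 4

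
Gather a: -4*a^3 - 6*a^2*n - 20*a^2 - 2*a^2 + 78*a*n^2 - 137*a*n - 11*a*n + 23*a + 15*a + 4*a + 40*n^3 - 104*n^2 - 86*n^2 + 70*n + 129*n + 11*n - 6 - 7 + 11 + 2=-4*a^3 + a^2*(-6*n - 22) + a*(78*n^2 - 148*n + 42) + 40*n^3 - 190*n^2 + 210*n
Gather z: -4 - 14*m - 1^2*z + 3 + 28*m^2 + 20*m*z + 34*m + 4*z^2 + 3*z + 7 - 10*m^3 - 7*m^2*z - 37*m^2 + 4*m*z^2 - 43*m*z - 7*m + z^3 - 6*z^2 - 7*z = -10*m^3 - 9*m^2 + 13*m + z^3 + z^2*(4*m - 2) + z*(-7*m^2 - 23*m - 5) + 6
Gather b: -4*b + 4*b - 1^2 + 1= 0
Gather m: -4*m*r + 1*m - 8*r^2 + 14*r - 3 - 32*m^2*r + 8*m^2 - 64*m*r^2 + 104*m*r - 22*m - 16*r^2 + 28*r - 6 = m^2*(8 - 32*r) + m*(-64*r^2 + 100*r - 21) - 24*r^2 + 42*r - 9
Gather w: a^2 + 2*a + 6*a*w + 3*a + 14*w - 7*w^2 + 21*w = a^2 + 5*a - 7*w^2 + w*(6*a + 35)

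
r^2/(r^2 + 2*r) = r/(r + 2)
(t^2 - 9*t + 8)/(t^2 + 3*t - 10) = (t^2 - 9*t + 8)/(t^2 + 3*t - 10)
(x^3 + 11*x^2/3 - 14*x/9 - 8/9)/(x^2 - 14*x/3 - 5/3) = (3*x^2 + 10*x - 8)/(3*(x - 5))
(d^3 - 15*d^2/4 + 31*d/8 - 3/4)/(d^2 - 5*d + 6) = (8*d^2 - 14*d + 3)/(8*(d - 3))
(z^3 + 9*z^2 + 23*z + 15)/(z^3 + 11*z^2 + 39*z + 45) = (z + 1)/(z + 3)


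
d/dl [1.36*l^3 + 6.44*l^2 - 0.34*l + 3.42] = 4.08*l^2 + 12.88*l - 0.34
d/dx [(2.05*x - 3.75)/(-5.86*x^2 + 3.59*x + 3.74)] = (12.013*x^2 - 43.95*x + 21.1295)/(34.3396*x^4 - 42.0748*x^3 - 30.9447*x^2 + 26.8532*x + 13.9876)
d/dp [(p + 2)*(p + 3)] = 2*p + 5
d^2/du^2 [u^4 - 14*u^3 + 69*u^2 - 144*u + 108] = 12*u^2 - 84*u + 138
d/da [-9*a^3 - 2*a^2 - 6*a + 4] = -27*a^2 - 4*a - 6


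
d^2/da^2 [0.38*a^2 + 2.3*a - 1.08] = 0.760000000000000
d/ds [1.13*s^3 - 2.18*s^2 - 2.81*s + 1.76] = 3.39*s^2 - 4.36*s - 2.81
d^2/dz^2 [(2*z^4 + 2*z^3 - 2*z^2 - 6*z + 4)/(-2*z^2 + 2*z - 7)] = 4*(-4*z^6 + 12*z^5 - 54*z^4 + 138*z^3 - 318*z^2 - 249*z + 111)/(8*z^6 - 24*z^5 + 108*z^4 - 176*z^3 + 378*z^2 - 294*z + 343)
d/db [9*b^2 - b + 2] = 18*b - 1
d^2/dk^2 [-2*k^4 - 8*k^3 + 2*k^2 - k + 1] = -24*k^2 - 48*k + 4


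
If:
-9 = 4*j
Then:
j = -9/4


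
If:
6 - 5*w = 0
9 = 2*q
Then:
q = 9/2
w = 6/5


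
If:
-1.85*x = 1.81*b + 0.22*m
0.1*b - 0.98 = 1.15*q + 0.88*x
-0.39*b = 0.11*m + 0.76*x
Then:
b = -0.320388349514563*x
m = -5.77316857899382*x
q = -0.793077247783875*x - 0.852173913043478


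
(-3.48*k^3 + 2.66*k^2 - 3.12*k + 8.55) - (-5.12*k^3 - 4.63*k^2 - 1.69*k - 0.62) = 1.64*k^3 + 7.29*k^2 - 1.43*k + 9.17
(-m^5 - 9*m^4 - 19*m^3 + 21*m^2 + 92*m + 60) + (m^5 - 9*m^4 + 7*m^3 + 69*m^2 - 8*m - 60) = -18*m^4 - 12*m^3 + 90*m^2 + 84*m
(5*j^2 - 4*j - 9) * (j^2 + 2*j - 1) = 5*j^4 + 6*j^3 - 22*j^2 - 14*j + 9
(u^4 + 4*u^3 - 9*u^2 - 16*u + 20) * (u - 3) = u^5 + u^4 - 21*u^3 + 11*u^2 + 68*u - 60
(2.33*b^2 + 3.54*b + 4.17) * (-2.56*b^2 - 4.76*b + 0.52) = -5.9648*b^4 - 20.1532*b^3 - 26.314*b^2 - 18.0084*b + 2.1684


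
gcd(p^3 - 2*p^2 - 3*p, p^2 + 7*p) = p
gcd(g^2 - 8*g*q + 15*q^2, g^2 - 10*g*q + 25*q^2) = -g + 5*q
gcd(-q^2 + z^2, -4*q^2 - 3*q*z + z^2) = q + z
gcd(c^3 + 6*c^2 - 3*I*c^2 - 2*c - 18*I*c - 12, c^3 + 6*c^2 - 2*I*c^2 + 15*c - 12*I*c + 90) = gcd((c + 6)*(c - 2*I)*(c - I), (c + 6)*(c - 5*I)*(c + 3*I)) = c + 6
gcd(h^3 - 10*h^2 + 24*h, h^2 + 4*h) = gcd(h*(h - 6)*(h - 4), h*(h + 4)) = h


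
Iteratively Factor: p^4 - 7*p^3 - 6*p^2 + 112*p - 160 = (p + 4)*(p^3 - 11*p^2 + 38*p - 40) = (p - 2)*(p + 4)*(p^2 - 9*p + 20) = (p - 4)*(p - 2)*(p + 4)*(p - 5)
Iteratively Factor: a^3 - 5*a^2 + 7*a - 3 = (a - 1)*(a^2 - 4*a + 3) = (a - 3)*(a - 1)*(a - 1)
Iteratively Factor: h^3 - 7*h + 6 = (h - 2)*(h^2 + 2*h - 3) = (h - 2)*(h + 3)*(h - 1)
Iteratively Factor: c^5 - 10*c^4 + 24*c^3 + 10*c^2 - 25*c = (c + 1)*(c^4 - 11*c^3 + 35*c^2 - 25*c) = (c - 5)*(c + 1)*(c^3 - 6*c^2 + 5*c) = c*(c - 5)*(c + 1)*(c^2 - 6*c + 5) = c*(c - 5)^2*(c + 1)*(c - 1)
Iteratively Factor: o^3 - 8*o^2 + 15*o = (o - 5)*(o^2 - 3*o) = (o - 5)*(o - 3)*(o)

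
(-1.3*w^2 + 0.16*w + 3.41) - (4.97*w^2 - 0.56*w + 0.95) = -6.27*w^2 + 0.72*w + 2.46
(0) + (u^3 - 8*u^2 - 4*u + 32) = u^3 - 8*u^2 - 4*u + 32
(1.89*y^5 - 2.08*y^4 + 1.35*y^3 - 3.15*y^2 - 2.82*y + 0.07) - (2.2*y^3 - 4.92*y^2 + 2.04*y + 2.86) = 1.89*y^5 - 2.08*y^4 - 0.85*y^3 + 1.77*y^2 - 4.86*y - 2.79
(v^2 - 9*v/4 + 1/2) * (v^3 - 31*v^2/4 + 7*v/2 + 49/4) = v^5 - 10*v^4 + 343*v^3/16 + v^2/2 - 413*v/16 + 49/8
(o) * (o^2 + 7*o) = o^3 + 7*o^2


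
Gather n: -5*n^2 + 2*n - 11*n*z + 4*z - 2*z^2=-5*n^2 + n*(2 - 11*z) - 2*z^2 + 4*z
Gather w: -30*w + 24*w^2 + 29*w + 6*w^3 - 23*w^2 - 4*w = 6*w^3 + w^2 - 5*w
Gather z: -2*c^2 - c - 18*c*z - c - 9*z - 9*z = -2*c^2 - 2*c + z*(-18*c - 18)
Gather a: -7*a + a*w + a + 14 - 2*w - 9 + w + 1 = a*(w - 6) - w + 6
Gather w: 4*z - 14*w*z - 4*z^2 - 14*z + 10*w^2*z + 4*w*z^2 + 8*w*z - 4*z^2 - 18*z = 10*w^2*z + w*(4*z^2 - 6*z) - 8*z^2 - 28*z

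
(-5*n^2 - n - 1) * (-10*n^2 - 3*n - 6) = 50*n^4 + 25*n^3 + 43*n^2 + 9*n + 6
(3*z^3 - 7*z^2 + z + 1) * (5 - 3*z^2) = -9*z^5 + 21*z^4 + 12*z^3 - 38*z^2 + 5*z + 5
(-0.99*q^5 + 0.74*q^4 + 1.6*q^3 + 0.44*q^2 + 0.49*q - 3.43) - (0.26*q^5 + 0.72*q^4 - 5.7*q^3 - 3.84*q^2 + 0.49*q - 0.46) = -1.25*q^5 + 0.02*q^4 + 7.3*q^3 + 4.28*q^2 - 2.97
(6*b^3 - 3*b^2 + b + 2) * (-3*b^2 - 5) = -18*b^5 + 9*b^4 - 33*b^3 + 9*b^2 - 5*b - 10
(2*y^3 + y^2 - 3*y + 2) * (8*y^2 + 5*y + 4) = 16*y^5 + 18*y^4 - 11*y^3 + 5*y^2 - 2*y + 8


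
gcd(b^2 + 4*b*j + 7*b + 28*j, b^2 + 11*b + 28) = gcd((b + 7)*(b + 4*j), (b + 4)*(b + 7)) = b + 7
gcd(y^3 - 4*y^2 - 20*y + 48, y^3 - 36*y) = y - 6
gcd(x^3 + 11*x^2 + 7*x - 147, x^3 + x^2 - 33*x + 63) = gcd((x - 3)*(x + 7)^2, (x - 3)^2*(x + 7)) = x^2 + 4*x - 21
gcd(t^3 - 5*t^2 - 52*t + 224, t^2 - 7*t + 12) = t - 4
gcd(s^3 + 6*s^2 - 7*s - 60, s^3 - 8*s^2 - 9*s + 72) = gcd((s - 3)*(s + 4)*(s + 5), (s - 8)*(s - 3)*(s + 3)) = s - 3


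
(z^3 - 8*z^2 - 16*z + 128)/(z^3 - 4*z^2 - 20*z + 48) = (z^2 - 12*z + 32)/(z^2 - 8*z + 12)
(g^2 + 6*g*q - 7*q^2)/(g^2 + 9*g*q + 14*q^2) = (g - q)/(g + 2*q)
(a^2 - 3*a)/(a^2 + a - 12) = a/(a + 4)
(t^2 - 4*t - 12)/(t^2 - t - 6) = (t - 6)/(t - 3)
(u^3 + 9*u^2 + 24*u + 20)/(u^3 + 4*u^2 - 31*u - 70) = (u^2 + 7*u + 10)/(u^2 + 2*u - 35)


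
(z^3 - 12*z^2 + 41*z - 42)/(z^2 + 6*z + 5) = (z^3 - 12*z^2 + 41*z - 42)/(z^2 + 6*z + 5)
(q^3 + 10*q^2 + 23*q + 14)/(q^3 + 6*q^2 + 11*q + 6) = (q + 7)/(q + 3)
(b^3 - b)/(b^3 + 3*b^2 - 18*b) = (b^2 - 1)/(b^2 + 3*b - 18)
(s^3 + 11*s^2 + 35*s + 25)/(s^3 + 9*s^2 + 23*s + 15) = (s + 5)/(s + 3)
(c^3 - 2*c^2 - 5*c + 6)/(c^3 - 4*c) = (c^2 - 4*c + 3)/(c*(c - 2))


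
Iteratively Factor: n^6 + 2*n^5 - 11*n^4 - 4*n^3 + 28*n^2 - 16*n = (n - 2)*(n^5 + 4*n^4 - 3*n^3 - 10*n^2 + 8*n) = (n - 2)*(n + 2)*(n^4 + 2*n^3 - 7*n^2 + 4*n) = (n - 2)*(n - 1)*(n + 2)*(n^3 + 3*n^2 - 4*n) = (n - 2)*(n - 1)^2*(n + 2)*(n^2 + 4*n) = n*(n - 2)*(n - 1)^2*(n + 2)*(n + 4)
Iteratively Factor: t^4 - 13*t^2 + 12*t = (t + 4)*(t^3 - 4*t^2 + 3*t) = (t - 3)*(t + 4)*(t^2 - t) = (t - 3)*(t - 1)*(t + 4)*(t)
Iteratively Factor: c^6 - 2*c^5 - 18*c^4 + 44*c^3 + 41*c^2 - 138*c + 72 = (c + 2)*(c^5 - 4*c^4 - 10*c^3 + 64*c^2 - 87*c + 36) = (c - 3)*(c + 2)*(c^4 - c^3 - 13*c^2 + 25*c - 12) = (c - 3)^2*(c + 2)*(c^3 + 2*c^2 - 7*c + 4) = (c - 3)^2*(c + 2)*(c + 4)*(c^2 - 2*c + 1) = (c - 3)^2*(c - 1)*(c + 2)*(c + 4)*(c - 1)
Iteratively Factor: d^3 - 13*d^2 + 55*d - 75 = (d - 5)*(d^2 - 8*d + 15) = (d - 5)*(d - 3)*(d - 5)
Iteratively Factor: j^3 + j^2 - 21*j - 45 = (j + 3)*(j^2 - 2*j - 15) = (j - 5)*(j + 3)*(j + 3)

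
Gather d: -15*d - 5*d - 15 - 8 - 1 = -20*d - 24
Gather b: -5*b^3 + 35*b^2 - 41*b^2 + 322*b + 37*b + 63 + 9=-5*b^3 - 6*b^2 + 359*b + 72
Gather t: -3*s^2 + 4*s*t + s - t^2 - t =-3*s^2 + s - t^2 + t*(4*s - 1)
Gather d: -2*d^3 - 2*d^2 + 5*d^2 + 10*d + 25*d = -2*d^3 + 3*d^2 + 35*d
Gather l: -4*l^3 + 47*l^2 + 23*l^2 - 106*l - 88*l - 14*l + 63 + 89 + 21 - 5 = -4*l^3 + 70*l^2 - 208*l + 168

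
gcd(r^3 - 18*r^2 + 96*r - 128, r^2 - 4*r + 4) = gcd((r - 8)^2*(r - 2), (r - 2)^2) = r - 2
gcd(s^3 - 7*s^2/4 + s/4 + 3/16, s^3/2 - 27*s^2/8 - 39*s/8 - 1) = s + 1/4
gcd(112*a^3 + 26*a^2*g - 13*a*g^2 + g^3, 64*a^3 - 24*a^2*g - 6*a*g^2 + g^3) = 8*a - g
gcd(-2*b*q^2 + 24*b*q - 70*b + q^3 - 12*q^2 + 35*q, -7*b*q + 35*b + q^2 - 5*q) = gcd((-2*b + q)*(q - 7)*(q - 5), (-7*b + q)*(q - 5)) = q - 5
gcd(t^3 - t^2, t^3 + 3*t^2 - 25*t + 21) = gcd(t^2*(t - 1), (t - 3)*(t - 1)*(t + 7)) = t - 1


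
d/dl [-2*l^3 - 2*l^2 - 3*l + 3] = -6*l^2 - 4*l - 3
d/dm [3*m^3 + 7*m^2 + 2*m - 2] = 9*m^2 + 14*m + 2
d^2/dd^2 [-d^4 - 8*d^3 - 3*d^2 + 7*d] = -12*d^2 - 48*d - 6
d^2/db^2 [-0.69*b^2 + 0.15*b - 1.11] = -1.38000000000000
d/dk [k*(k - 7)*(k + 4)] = 3*k^2 - 6*k - 28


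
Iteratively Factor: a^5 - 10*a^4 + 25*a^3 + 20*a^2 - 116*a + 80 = (a - 1)*(a^4 - 9*a^3 + 16*a^2 + 36*a - 80) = (a - 4)*(a - 1)*(a^3 - 5*a^2 - 4*a + 20) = (a - 4)*(a - 1)*(a + 2)*(a^2 - 7*a + 10) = (a - 4)*(a - 2)*(a - 1)*(a + 2)*(a - 5)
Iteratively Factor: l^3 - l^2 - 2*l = (l - 2)*(l^2 + l) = (l - 2)*(l + 1)*(l)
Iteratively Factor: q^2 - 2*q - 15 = (q - 5)*(q + 3)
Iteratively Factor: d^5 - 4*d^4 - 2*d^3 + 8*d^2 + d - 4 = (d - 1)*(d^4 - 3*d^3 - 5*d^2 + 3*d + 4) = (d - 4)*(d - 1)*(d^3 + d^2 - d - 1) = (d - 4)*(d - 1)^2*(d^2 + 2*d + 1) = (d - 4)*(d - 1)^2*(d + 1)*(d + 1)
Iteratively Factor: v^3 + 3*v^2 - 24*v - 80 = (v + 4)*(v^2 - v - 20) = (v + 4)^2*(v - 5)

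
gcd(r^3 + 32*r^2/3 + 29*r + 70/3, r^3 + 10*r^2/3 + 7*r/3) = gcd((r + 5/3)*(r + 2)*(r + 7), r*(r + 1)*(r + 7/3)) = 1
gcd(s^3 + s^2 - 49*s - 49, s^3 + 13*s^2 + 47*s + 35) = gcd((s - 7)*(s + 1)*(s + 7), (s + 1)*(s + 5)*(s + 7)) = s^2 + 8*s + 7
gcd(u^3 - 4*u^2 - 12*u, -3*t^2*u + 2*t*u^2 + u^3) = u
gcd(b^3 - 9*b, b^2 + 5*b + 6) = b + 3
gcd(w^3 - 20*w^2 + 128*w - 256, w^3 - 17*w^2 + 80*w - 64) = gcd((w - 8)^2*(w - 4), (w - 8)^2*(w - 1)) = w^2 - 16*w + 64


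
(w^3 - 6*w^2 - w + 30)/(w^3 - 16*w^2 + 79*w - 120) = (w + 2)/(w - 8)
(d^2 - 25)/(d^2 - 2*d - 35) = (d - 5)/(d - 7)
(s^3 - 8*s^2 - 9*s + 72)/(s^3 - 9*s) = (s - 8)/s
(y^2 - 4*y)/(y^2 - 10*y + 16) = y*(y - 4)/(y^2 - 10*y + 16)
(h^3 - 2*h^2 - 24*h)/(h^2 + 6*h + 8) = h*(h - 6)/(h + 2)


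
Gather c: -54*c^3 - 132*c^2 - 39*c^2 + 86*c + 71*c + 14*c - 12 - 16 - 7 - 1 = -54*c^3 - 171*c^2 + 171*c - 36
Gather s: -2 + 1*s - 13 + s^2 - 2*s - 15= s^2 - s - 30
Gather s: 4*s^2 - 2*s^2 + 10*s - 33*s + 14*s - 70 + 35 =2*s^2 - 9*s - 35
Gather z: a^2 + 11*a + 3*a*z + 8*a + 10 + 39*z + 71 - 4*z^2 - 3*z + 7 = a^2 + 19*a - 4*z^2 + z*(3*a + 36) + 88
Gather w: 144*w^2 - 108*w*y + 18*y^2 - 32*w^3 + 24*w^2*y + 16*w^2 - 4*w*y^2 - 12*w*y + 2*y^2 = -32*w^3 + w^2*(24*y + 160) + w*(-4*y^2 - 120*y) + 20*y^2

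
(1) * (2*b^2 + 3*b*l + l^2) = 2*b^2 + 3*b*l + l^2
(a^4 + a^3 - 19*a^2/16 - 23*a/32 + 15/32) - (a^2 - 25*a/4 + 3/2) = a^4 + a^3 - 35*a^2/16 + 177*a/32 - 33/32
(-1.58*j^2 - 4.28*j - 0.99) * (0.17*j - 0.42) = -0.2686*j^3 - 0.0640000000000002*j^2 + 1.6293*j + 0.4158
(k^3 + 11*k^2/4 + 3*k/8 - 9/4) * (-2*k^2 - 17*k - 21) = -2*k^5 - 45*k^4/2 - 137*k^3/2 - 477*k^2/8 + 243*k/8 + 189/4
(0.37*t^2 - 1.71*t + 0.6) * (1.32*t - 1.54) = 0.4884*t^3 - 2.827*t^2 + 3.4254*t - 0.924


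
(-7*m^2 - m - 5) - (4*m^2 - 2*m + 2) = -11*m^2 + m - 7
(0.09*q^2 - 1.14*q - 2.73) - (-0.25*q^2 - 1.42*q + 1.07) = 0.34*q^2 + 0.28*q - 3.8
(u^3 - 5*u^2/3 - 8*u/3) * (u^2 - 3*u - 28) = u^5 - 14*u^4/3 - 77*u^3/3 + 164*u^2/3 + 224*u/3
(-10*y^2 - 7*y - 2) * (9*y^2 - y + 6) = -90*y^4 - 53*y^3 - 71*y^2 - 40*y - 12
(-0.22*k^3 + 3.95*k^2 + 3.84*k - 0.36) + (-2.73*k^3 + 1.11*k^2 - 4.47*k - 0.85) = -2.95*k^3 + 5.06*k^2 - 0.63*k - 1.21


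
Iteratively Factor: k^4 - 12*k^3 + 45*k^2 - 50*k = (k)*(k^3 - 12*k^2 + 45*k - 50) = k*(k - 5)*(k^2 - 7*k + 10) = k*(k - 5)*(k - 2)*(k - 5)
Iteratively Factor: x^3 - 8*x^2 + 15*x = (x)*(x^2 - 8*x + 15) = x*(x - 5)*(x - 3)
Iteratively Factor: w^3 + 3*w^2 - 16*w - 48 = (w - 4)*(w^2 + 7*w + 12) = (w - 4)*(w + 3)*(w + 4)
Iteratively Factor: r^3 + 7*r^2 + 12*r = (r)*(r^2 + 7*r + 12) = r*(r + 3)*(r + 4)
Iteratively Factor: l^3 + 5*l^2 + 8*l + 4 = (l + 2)*(l^2 + 3*l + 2) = (l + 2)^2*(l + 1)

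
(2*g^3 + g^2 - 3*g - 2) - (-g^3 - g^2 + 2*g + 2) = 3*g^3 + 2*g^2 - 5*g - 4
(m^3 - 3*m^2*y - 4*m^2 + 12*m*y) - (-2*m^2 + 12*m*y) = m^3 - 3*m^2*y - 2*m^2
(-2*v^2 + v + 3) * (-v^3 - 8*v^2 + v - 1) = 2*v^5 + 15*v^4 - 13*v^3 - 21*v^2 + 2*v - 3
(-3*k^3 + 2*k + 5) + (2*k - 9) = -3*k^3 + 4*k - 4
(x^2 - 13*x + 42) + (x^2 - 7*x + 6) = 2*x^2 - 20*x + 48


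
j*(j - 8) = j^2 - 8*j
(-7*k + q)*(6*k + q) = -42*k^2 - k*q + q^2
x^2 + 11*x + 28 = (x + 4)*(x + 7)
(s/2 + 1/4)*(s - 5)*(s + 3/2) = s^3/2 - 3*s^2/2 - 37*s/8 - 15/8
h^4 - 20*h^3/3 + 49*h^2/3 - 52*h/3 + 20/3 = (h - 2)^2*(h - 5/3)*(h - 1)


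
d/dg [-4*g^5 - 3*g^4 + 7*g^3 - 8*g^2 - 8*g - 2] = -20*g^4 - 12*g^3 + 21*g^2 - 16*g - 8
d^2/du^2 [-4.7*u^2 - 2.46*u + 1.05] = -9.40000000000000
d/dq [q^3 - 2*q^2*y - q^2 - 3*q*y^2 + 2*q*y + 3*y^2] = 3*q^2 - 4*q*y - 2*q - 3*y^2 + 2*y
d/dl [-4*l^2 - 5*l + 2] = -8*l - 5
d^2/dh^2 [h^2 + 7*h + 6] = 2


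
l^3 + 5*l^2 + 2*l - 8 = (l - 1)*(l + 2)*(l + 4)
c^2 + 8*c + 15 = (c + 3)*(c + 5)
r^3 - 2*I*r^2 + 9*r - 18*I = (r - 3*I)*(r - 2*I)*(r + 3*I)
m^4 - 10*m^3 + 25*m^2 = m^2*(m - 5)^2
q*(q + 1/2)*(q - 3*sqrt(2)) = q^3 - 3*sqrt(2)*q^2 + q^2/2 - 3*sqrt(2)*q/2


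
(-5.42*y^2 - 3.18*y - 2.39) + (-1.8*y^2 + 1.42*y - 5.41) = -7.22*y^2 - 1.76*y - 7.8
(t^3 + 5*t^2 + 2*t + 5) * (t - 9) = t^4 - 4*t^3 - 43*t^2 - 13*t - 45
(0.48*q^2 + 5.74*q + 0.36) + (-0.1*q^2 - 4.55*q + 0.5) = 0.38*q^2 + 1.19*q + 0.86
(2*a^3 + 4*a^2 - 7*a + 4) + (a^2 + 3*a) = 2*a^3 + 5*a^2 - 4*a + 4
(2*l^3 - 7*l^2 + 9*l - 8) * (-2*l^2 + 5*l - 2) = -4*l^5 + 24*l^4 - 57*l^3 + 75*l^2 - 58*l + 16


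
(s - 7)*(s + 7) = s^2 - 49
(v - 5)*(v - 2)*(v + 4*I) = v^3 - 7*v^2 + 4*I*v^2 + 10*v - 28*I*v + 40*I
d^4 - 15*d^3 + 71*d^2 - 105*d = d*(d - 7)*(d - 5)*(d - 3)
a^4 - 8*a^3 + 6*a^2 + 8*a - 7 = (a - 7)*(a - 1)^2*(a + 1)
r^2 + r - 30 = (r - 5)*(r + 6)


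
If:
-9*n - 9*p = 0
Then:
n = -p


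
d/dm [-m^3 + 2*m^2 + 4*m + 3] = -3*m^2 + 4*m + 4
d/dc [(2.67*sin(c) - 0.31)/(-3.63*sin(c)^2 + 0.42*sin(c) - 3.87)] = (9.6921*sin(c)^2 - 2.2506*sin(c) - 10.2027)*cos(c)/(13.1769*sin(c)^4 - 3.0492*sin(c)^3 + 28.2726*sin(c)^2 - 3.2508*sin(c) + 14.9769)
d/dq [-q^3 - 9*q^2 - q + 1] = -3*q^2 - 18*q - 1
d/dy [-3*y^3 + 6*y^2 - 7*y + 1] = -9*y^2 + 12*y - 7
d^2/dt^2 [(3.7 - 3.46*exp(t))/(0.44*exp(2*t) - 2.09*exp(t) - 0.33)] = (-0.669856*exp(4*t) - 0.316535999999996*exp(3*t) - 13.221912*exp(2*t) + 20.697292*exp(t) - 2.928684)*exp(t)/(0.085184*exp(6*t) - 1.213872*exp(5*t) + 5.574228*exp(4*t) - 7.308521*exp(3*t) - 4.180671*exp(2*t) - 0.682803*exp(t) - 0.035937)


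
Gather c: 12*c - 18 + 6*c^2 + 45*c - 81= 6*c^2 + 57*c - 99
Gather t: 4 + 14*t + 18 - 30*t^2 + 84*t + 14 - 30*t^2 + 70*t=-60*t^2 + 168*t + 36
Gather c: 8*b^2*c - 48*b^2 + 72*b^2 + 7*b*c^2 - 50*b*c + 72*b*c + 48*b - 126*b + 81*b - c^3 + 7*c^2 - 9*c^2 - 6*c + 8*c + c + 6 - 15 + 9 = 24*b^2 + 3*b - c^3 + c^2*(7*b - 2) + c*(8*b^2 + 22*b + 3)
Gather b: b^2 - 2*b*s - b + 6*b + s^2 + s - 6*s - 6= b^2 + b*(5 - 2*s) + s^2 - 5*s - 6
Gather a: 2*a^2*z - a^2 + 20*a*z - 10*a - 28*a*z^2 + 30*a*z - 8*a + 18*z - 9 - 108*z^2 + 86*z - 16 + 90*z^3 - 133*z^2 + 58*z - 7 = a^2*(2*z - 1) + a*(-28*z^2 + 50*z - 18) + 90*z^3 - 241*z^2 + 162*z - 32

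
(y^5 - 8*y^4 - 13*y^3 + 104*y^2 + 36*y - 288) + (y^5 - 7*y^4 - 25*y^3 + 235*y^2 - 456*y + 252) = 2*y^5 - 15*y^4 - 38*y^3 + 339*y^2 - 420*y - 36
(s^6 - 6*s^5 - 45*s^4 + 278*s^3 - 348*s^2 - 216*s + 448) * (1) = s^6 - 6*s^5 - 45*s^4 + 278*s^3 - 348*s^2 - 216*s + 448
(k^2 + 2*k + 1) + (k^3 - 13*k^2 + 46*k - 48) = k^3 - 12*k^2 + 48*k - 47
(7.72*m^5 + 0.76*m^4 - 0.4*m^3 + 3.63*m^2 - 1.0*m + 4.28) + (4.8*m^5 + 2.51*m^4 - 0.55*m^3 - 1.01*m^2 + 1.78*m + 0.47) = 12.52*m^5 + 3.27*m^4 - 0.95*m^3 + 2.62*m^2 + 0.78*m + 4.75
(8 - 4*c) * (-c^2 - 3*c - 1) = 4*c^3 + 4*c^2 - 20*c - 8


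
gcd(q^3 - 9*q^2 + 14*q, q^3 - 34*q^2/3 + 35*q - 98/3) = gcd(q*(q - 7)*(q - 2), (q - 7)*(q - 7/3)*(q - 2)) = q^2 - 9*q + 14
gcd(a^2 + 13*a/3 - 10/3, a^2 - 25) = a + 5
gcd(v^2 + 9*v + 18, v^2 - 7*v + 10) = 1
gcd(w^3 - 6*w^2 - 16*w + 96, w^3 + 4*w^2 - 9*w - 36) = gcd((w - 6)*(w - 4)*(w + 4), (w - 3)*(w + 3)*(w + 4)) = w + 4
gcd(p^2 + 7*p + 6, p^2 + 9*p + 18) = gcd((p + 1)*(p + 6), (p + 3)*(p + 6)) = p + 6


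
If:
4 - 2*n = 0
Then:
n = 2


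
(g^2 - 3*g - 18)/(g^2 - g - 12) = (g - 6)/(g - 4)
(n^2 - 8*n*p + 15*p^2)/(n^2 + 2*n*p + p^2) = (n^2 - 8*n*p + 15*p^2)/(n^2 + 2*n*p + p^2)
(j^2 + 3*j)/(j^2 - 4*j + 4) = j*(j + 3)/(j^2 - 4*j + 4)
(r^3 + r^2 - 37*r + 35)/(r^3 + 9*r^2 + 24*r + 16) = (r^3 + r^2 - 37*r + 35)/(r^3 + 9*r^2 + 24*r + 16)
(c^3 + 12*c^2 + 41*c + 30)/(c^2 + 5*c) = c + 7 + 6/c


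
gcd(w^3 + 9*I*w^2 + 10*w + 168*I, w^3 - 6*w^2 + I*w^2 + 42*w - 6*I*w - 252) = w + 7*I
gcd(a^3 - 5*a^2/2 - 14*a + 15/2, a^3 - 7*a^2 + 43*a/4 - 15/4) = a^2 - 11*a/2 + 5/2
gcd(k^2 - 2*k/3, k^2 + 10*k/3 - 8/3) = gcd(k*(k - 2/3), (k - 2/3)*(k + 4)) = k - 2/3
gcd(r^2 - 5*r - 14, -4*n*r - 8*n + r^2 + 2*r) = r + 2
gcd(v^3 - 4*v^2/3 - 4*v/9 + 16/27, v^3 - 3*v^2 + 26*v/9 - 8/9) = v^2 - 2*v + 8/9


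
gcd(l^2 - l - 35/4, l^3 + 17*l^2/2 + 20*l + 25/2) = l + 5/2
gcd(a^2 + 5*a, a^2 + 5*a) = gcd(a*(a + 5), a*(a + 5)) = a^2 + 5*a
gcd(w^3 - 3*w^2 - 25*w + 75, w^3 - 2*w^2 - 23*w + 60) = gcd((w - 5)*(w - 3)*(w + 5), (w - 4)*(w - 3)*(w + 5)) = w^2 + 2*w - 15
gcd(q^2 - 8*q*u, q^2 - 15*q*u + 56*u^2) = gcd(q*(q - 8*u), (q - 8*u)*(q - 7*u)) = q - 8*u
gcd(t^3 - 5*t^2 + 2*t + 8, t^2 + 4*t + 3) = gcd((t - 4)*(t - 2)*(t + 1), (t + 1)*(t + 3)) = t + 1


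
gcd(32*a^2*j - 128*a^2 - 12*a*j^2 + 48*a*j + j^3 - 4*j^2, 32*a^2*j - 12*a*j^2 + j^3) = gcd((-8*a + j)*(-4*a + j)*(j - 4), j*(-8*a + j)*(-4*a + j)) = 32*a^2 - 12*a*j + j^2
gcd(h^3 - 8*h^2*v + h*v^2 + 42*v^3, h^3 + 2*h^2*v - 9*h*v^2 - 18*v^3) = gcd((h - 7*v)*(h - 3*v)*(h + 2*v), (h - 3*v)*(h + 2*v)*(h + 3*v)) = -h^2 + h*v + 6*v^2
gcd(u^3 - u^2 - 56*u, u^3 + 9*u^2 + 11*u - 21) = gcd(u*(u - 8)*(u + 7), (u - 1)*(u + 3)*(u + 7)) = u + 7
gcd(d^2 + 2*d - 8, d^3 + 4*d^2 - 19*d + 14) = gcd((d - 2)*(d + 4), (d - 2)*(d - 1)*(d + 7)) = d - 2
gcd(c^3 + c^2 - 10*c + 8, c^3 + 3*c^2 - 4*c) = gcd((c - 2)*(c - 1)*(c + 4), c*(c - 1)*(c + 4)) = c^2 + 3*c - 4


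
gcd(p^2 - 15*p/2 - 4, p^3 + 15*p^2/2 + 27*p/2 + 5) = p + 1/2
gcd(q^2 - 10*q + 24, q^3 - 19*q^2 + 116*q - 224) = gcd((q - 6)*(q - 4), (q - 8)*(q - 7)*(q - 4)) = q - 4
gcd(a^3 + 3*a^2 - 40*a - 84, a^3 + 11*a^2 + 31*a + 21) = a + 7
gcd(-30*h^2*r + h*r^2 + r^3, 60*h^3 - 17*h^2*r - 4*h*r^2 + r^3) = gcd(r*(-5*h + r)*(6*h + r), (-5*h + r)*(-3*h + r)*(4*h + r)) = -5*h + r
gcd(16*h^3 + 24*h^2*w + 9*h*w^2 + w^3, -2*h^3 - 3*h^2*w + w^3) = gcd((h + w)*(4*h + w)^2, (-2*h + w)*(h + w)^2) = h + w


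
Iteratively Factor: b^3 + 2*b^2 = (b)*(b^2 + 2*b) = b*(b + 2)*(b)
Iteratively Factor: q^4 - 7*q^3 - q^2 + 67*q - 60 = (q - 1)*(q^3 - 6*q^2 - 7*q + 60) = (q - 5)*(q - 1)*(q^2 - q - 12) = (q - 5)*(q - 4)*(q - 1)*(q + 3)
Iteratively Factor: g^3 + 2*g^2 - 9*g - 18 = (g - 3)*(g^2 + 5*g + 6) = (g - 3)*(g + 3)*(g + 2)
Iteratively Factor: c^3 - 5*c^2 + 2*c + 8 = (c - 4)*(c^2 - c - 2) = (c - 4)*(c + 1)*(c - 2)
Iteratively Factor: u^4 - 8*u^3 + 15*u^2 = (u)*(u^3 - 8*u^2 + 15*u) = u*(u - 5)*(u^2 - 3*u) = u^2*(u - 5)*(u - 3)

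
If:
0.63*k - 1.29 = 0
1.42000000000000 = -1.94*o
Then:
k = 2.05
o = -0.73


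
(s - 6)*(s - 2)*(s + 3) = s^3 - 5*s^2 - 12*s + 36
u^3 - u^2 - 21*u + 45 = (u - 3)^2*(u + 5)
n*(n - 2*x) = n^2 - 2*n*x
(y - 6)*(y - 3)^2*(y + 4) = y^4 - 8*y^3 - 3*y^2 + 126*y - 216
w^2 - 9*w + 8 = (w - 8)*(w - 1)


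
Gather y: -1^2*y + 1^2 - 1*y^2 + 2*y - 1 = -y^2 + y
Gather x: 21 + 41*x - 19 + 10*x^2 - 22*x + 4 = 10*x^2 + 19*x + 6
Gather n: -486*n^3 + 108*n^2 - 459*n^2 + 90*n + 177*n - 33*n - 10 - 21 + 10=-486*n^3 - 351*n^2 + 234*n - 21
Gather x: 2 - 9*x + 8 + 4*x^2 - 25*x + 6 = 4*x^2 - 34*x + 16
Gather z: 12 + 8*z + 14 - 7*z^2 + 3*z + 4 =-7*z^2 + 11*z + 30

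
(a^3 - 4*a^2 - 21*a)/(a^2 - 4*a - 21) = a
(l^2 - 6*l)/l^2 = (l - 6)/l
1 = 1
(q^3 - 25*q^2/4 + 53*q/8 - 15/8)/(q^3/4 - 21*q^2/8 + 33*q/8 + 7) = (8*q^3 - 50*q^2 + 53*q - 15)/(2*q^3 - 21*q^2 + 33*q + 56)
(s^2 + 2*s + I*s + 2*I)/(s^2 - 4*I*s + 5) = (s + 2)/(s - 5*I)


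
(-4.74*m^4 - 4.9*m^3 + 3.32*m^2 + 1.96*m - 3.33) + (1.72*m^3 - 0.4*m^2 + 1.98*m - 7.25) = -4.74*m^4 - 3.18*m^3 + 2.92*m^2 + 3.94*m - 10.58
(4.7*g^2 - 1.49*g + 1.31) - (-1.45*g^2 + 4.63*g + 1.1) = 6.15*g^2 - 6.12*g + 0.21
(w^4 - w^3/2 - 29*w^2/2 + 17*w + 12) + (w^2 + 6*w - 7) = w^4 - w^3/2 - 27*w^2/2 + 23*w + 5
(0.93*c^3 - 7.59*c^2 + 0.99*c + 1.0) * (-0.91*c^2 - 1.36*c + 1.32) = -0.8463*c^5 + 5.6421*c^4 + 10.6491*c^3 - 12.2752*c^2 - 0.0532000000000001*c + 1.32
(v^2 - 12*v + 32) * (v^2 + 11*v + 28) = v^4 - v^3 - 72*v^2 + 16*v + 896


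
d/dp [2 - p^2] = -2*p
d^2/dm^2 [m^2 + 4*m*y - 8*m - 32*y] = 2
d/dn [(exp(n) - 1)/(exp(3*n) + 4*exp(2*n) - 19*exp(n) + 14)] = (-2*exp(n) - 5)*exp(n)/(exp(4*n) + 10*exp(3*n) - 3*exp(2*n) - 140*exp(n) + 196)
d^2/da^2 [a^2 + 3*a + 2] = 2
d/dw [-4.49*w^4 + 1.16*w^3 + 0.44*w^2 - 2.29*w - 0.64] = -17.96*w^3 + 3.48*w^2 + 0.88*w - 2.29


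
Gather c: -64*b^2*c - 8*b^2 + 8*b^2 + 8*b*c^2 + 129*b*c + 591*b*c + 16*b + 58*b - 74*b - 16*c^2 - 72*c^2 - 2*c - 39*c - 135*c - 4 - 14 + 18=c^2*(8*b - 88) + c*(-64*b^2 + 720*b - 176)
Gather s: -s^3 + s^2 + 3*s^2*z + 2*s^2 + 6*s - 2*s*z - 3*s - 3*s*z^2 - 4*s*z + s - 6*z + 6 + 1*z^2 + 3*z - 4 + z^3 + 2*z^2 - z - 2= -s^3 + s^2*(3*z + 3) + s*(-3*z^2 - 6*z + 4) + z^3 + 3*z^2 - 4*z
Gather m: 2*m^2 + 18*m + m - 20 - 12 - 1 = 2*m^2 + 19*m - 33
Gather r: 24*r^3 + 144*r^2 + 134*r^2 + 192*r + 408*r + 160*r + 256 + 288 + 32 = 24*r^3 + 278*r^2 + 760*r + 576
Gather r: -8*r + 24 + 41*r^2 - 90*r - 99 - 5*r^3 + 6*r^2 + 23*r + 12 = -5*r^3 + 47*r^2 - 75*r - 63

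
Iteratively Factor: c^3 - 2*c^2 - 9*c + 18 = (c - 2)*(c^2 - 9) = (c - 2)*(c + 3)*(c - 3)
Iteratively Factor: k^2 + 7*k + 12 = (k + 4)*(k + 3)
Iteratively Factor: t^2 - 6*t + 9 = (t - 3)*(t - 3)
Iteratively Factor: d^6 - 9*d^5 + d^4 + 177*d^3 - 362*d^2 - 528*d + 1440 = (d - 3)*(d^5 - 6*d^4 - 17*d^3 + 126*d^2 + 16*d - 480) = (d - 4)*(d - 3)*(d^4 - 2*d^3 - 25*d^2 + 26*d + 120) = (d - 4)*(d - 3)*(d + 4)*(d^3 - 6*d^2 - d + 30) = (d - 4)*(d - 3)^2*(d + 4)*(d^2 - 3*d - 10) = (d - 5)*(d - 4)*(d - 3)^2*(d + 4)*(d + 2)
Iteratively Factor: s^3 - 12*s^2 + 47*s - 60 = (s - 5)*(s^2 - 7*s + 12) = (s - 5)*(s - 3)*(s - 4)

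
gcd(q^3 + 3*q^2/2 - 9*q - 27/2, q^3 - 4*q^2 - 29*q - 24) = q + 3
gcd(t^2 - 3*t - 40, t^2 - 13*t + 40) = t - 8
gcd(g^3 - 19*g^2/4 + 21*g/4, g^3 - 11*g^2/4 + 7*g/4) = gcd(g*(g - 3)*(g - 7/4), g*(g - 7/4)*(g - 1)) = g^2 - 7*g/4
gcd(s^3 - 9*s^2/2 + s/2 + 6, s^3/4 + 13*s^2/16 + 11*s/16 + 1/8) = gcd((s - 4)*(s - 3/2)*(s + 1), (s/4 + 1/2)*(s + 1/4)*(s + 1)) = s + 1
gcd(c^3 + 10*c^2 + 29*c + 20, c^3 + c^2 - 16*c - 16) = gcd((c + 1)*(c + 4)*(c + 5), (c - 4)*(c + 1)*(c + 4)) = c^2 + 5*c + 4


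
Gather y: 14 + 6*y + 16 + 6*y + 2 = 12*y + 32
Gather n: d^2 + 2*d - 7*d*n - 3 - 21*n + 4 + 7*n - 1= d^2 + 2*d + n*(-7*d - 14)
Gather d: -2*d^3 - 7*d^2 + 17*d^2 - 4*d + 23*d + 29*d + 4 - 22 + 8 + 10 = -2*d^3 + 10*d^2 + 48*d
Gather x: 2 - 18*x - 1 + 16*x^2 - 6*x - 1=16*x^2 - 24*x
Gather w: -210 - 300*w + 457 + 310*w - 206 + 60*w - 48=70*w - 7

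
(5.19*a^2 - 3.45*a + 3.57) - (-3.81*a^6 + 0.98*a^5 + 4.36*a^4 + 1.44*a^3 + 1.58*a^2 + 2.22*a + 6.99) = 3.81*a^6 - 0.98*a^5 - 4.36*a^4 - 1.44*a^3 + 3.61*a^2 - 5.67*a - 3.42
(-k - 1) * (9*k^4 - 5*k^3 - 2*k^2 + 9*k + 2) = -9*k^5 - 4*k^4 + 7*k^3 - 7*k^2 - 11*k - 2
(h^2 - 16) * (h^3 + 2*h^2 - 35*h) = h^5 + 2*h^4 - 51*h^3 - 32*h^2 + 560*h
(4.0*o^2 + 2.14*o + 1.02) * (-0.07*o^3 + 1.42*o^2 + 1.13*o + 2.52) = -0.28*o^5 + 5.5302*o^4 + 7.4874*o^3 + 13.9466*o^2 + 6.5454*o + 2.5704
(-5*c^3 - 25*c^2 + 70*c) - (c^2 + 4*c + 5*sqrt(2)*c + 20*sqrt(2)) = -5*c^3 - 26*c^2 - 5*sqrt(2)*c + 66*c - 20*sqrt(2)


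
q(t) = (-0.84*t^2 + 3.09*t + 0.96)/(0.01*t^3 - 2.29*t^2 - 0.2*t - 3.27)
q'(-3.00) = 0.05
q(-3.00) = 0.67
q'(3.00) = 0.14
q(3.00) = -0.11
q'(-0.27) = -1.05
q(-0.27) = -0.02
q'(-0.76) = -0.67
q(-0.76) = 0.42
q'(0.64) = -0.03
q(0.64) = -0.60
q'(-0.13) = -1.03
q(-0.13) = -0.17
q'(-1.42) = -0.16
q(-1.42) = 0.67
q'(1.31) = 0.28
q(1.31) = -0.48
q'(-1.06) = -0.38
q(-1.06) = 0.58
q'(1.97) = 0.24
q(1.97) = -0.30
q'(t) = (3.09 - 1.68*t)/(0.01*t^3 - 2.29*t^2 - 0.2*t - 3.27) + (-0.84*t^2 + 3.09*t + 0.96)*(-0.03*t^2 + 4.58*t + 0.2)/(0.01*t^3 - 2.29*t^2 - 0.2*t - 3.27)^2 = (0.0084*t^4 - 0.0617999999999999*t^3 + 7.2153*t^2 + 9.8904*t - 9.9123)/(0.0001*t^6 - 0.0458*t^5 + 5.2401*t^4 + 0.8506*t^3 + 15.0166*t^2 + 1.308*t + 10.6929)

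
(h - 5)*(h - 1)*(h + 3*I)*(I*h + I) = I*h^4 - 3*h^3 - 5*I*h^3 + 15*h^2 - I*h^2 + 3*h + 5*I*h - 15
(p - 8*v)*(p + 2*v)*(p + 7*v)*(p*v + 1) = p^4*v + p^3*v^2 + p^3 - 58*p^2*v^3 + p^2*v - 112*p*v^4 - 58*p*v^2 - 112*v^3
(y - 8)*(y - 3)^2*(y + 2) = y^4 - 12*y^3 + 29*y^2 + 42*y - 144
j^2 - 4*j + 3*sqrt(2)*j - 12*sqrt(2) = (j - 4)*(j + 3*sqrt(2))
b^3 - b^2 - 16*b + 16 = (b - 4)*(b - 1)*(b + 4)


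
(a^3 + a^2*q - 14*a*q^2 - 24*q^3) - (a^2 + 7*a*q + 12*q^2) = a^3 + a^2*q - a^2 - 14*a*q^2 - 7*a*q - 24*q^3 - 12*q^2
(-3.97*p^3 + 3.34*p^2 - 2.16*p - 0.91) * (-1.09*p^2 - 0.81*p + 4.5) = 4.3273*p^5 - 0.4249*p^4 - 18.216*p^3 + 17.7715*p^2 - 8.9829*p - 4.095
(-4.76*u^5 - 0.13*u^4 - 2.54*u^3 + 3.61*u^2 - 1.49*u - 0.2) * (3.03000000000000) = -14.4228*u^5 - 0.3939*u^4 - 7.6962*u^3 + 10.9383*u^2 - 4.5147*u - 0.606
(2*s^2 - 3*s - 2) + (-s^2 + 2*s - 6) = s^2 - s - 8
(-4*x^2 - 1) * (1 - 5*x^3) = 20*x^5 + 5*x^3 - 4*x^2 - 1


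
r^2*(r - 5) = r^3 - 5*r^2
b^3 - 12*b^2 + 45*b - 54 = (b - 6)*(b - 3)^2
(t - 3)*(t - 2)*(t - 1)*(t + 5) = t^4 - t^3 - 19*t^2 + 49*t - 30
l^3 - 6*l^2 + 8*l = l*(l - 4)*(l - 2)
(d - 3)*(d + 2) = d^2 - d - 6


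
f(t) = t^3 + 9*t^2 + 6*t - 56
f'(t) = 3*t^2 + 18*t + 6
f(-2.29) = -34.55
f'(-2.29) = -19.49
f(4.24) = 207.46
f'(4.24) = 136.25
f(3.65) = 134.43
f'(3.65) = 111.67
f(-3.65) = -6.62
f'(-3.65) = -19.73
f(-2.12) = -37.80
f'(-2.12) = -18.68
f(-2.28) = -34.75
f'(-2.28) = -19.44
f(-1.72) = -44.78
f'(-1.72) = -16.08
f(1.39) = -27.59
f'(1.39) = 36.82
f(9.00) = 1456.00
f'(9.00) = 411.00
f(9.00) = 1456.00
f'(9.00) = 411.00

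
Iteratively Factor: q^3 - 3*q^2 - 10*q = (q - 5)*(q^2 + 2*q) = (q - 5)*(q + 2)*(q)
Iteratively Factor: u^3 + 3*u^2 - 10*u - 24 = (u + 2)*(u^2 + u - 12) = (u + 2)*(u + 4)*(u - 3)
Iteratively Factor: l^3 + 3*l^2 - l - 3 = (l + 3)*(l^2 - 1) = (l + 1)*(l + 3)*(l - 1)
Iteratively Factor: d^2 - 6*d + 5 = (d - 1)*(d - 5)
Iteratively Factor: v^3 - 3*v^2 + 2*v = (v)*(v^2 - 3*v + 2) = v*(v - 1)*(v - 2)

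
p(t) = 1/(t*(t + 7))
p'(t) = -1/(t*(t + 7)^2) - 1/(t^2*(t + 7))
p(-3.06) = -0.08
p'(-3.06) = -0.01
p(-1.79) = -0.11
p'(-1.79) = -0.04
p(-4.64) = -0.09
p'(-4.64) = 0.02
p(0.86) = 0.15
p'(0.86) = -0.19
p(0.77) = 0.17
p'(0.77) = -0.24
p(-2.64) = -0.09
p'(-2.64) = -0.01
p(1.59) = 0.07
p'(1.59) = -0.05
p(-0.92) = -0.18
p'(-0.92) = -0.16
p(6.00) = 0.01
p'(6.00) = 0.00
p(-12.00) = 0.02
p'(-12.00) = 0.00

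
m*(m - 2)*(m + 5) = m^3 + 3*m^2 - 10*m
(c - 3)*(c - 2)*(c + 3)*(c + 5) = c^4 + 3*c^3 - 19*c^2 - 27*c + 90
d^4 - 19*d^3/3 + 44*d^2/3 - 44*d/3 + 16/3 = (d - 2)^2*(d - 4/3)*(d - 1)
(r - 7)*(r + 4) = r^2 - 3*r - 28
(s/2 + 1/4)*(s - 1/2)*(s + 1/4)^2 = s^4/2 + s^3/4 - 3*s^2/32 - s/16 - 1/128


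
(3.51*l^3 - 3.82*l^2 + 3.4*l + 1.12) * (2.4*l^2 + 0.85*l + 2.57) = 8.424*l^5 - 6.1845*l^4 + 13.9337*l^3 - 4.2394*l^2 + 9.69*l + 2.8784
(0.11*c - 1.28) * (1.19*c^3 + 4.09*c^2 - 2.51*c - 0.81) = 0.1309*c^4 - 1.0733*c^3 - 5.5113*c^2 + 3.1237*c + 1.0368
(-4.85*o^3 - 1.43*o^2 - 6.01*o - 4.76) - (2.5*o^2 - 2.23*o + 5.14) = -4.85*o^3 - 3.93*o^2 - 3.78*o - 9.9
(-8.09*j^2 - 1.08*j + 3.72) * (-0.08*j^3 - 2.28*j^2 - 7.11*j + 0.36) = 0.6472*j^5 + 18.5316*j^4 + 59.6847*j^3 - 3.7152*j^2 - 26.838*j + 1.3392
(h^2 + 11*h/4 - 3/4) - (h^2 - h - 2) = 15*h/4 + 5/4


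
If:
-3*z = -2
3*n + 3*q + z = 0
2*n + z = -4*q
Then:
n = -1/9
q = -1/9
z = 2/3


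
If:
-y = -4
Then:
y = 4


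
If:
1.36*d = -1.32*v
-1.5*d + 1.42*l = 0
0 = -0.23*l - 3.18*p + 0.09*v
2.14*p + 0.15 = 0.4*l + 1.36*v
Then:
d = -0.20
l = -0.21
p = 0.02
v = 0.21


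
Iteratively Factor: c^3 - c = (c + 1)*(c^2 - c) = (c - 1)*(c + 1)*(c)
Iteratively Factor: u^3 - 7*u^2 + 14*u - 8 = (u - 4)*(u^2 - 3*u + 2) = (u - 4)*(u - 1)*(u - 2)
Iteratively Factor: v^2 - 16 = (v + 4)*(v - 4)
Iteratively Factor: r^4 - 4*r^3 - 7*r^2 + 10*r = (r + 2)*(r^3 - 6*r^2 + 5*r) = (r - 5)*(r + 2)*(r^2 - r) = (r - 5)*(r - 1)*(r + 2)*(r)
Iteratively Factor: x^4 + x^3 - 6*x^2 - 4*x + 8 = (x - 1)*(x^3 + 2*x^2 - 4*x - 8) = (x - 1)*(x + 2)*(x^2 - 4) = (x - 2)*(x - 1)*(x + 2)*(x + 2)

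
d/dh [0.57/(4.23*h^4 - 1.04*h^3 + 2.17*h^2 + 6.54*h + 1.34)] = (-9.6444*h^3 + 1.7784*h^2 - 2.4738*h - 3.7278)/(4.23*h^4 - 1.04*h^3 + 2.17*h^2 + 6.54*h + 1.34)^2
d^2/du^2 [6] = 0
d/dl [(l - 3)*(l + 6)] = 2*l + 3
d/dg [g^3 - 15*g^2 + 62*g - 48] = 3*g^2 - 30*g + 62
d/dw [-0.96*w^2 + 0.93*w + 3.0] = 0.93 - 1.92*w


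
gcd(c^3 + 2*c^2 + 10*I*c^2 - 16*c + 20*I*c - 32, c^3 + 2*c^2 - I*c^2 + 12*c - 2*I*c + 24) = c + 2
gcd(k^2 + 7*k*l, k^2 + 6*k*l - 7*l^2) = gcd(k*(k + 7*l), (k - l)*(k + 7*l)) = k + 7*l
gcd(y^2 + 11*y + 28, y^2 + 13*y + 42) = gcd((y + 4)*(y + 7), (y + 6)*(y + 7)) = y + 7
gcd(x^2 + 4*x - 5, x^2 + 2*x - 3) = x - 1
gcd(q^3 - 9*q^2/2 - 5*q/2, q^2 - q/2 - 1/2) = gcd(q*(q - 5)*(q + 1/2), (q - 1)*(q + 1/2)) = q + 1/2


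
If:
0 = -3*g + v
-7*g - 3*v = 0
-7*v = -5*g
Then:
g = 0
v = 0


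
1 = 1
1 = 1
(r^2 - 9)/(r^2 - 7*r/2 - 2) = 2*(9 - r^2)/(-2*r^2 + 7*r + 4)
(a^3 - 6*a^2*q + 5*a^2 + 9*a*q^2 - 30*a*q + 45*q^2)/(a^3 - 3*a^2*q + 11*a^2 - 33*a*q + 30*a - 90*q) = (a - 3*q)/(a + 6)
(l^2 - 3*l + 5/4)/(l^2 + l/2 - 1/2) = (l - 5/2)/(l + 1)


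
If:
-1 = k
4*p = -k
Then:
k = -1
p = 1/4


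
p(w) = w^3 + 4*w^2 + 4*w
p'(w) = 3*w^2 + 8*w + 4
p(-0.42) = -1.05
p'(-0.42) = 1.17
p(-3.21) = -4.70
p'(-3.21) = 9.23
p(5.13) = 260.79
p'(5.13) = 123.99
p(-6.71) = -148.86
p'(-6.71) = 85.39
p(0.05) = 0.21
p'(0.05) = 4.41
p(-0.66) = -1.19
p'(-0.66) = 0.03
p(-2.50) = -0.62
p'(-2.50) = 2.75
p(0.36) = 2.01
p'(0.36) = 7.27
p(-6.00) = -96.00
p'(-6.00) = 64.00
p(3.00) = 75.00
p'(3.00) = 55.00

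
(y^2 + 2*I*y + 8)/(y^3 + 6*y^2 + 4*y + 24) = (y + 4*I)/(y^2 + 2*y*(3 + I) + 12*I)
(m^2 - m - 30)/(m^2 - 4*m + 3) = (m^2 - m - 30)/(m^2 - 4*m + 3)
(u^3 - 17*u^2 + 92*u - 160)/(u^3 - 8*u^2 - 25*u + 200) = (u - 4)/(u + 5)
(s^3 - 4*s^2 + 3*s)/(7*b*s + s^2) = (s^2 - 4*s + 3)/(7*b + s)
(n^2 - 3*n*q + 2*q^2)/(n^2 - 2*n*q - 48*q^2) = (-n^2 + 3*n*q - 2*q^2)/(-n^2 + 2*n*q + 48*q^2)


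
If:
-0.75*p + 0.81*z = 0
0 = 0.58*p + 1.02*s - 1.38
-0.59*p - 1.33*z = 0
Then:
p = 0.00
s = 1.35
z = 0.00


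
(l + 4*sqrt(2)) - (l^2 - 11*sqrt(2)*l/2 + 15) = -l^2 + l + 11*sqrt(2)*l/2 - 15 + 4*sqrt(2)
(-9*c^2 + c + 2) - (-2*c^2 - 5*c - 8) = -7*c^2 + 6*c + 10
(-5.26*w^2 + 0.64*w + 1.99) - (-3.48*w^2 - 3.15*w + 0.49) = -1.78*w^2 + 3.79*w + 1.5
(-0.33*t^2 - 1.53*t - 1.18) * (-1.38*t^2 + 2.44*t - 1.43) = 0.4554*t^4 + 1.3062*t^3 - 1.6329*t^2 - 0.6913*t + 1.6874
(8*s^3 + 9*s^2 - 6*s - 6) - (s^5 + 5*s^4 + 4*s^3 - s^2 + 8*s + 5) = -s^5 - 5*s^4 + 4*s^3 + 10*s^2 - 14*s - 11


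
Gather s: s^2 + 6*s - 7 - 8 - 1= s^2 + 6*s - 16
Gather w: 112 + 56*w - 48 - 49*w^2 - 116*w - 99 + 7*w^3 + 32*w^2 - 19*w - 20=7*w^3 - 17*w^2 - 79*w - 55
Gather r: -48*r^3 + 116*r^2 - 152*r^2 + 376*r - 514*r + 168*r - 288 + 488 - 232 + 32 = -48*r^3 - 36*r^2 + 30*r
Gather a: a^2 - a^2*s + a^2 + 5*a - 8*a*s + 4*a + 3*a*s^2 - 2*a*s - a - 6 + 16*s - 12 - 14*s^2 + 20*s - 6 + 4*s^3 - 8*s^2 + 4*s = a^2*(2 - s) + a*(3*s^2 - 10*s + 8) + 4*s^3 - 22*s^2 + 40*s - 24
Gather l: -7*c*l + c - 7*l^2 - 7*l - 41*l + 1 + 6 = c - 7*l^2 + l*(-7*c - 48) + 7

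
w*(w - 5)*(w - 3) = w^3 - 8*w^2 + 15*w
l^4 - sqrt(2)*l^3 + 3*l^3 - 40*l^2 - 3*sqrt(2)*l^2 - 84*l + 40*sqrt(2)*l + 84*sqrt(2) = (l - 6)*(l + 2)*(l + 7)*(l - sqrt(2))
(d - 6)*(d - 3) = d^2 - 9*d + 18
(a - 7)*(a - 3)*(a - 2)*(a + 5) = a^4 - 7*a^3 - 19*a^2 + 163*a - 210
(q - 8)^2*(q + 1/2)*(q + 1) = q^4 - 29*q^3/2 + 81*q^2/2 + 88*q + 32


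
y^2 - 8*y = y*(y - 8)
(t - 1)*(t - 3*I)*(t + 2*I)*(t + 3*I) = t^4 - t^3 + 2*I*t^3 + 9*t^2 - 2*I*t^2 - 9*t + 18*I*t - 18*I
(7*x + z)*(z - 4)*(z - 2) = 7*x*z^2 - 42*x*z + 56*x + z^3 - 6*z^2 + 8*z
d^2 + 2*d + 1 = (d + 1)^2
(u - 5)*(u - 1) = u^2 - 6*u + 5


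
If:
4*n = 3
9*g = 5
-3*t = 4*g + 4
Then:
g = 5/9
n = 3/4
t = -56/27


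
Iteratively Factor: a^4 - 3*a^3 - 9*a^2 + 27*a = (a + 3)*(a^3 - 6*a^2 + 9*a) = (a - 3)*(a + 3)*(a^2 - 3*a) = (a - 3)^2*(a + 3)*(a)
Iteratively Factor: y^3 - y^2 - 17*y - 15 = (y - 5)*(y^2 + 4*y + 3) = (y - 5)*(y + 1)*(y + 3)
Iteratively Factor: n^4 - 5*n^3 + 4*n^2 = (n)*(n^3 - 5*n^2 + 4*n) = n^2*(n^2 - 5*n + 4) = n^2*(n - 1)*(n - 4)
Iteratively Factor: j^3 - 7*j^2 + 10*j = (j - 5)*(j^2 - 2*j) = j*(j - 5)*(j - 2)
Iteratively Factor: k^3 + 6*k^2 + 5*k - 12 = (k + 3)*(k^2 + 3*k - 4) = (k - 1)*(k + 3)*(k + 4)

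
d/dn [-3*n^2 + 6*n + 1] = 6 - 6*n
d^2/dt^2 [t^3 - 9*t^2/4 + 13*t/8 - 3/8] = 6*t - 9/2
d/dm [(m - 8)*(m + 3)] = 2*m - 5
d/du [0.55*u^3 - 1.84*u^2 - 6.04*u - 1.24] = 1.65*u^2 - 3.68*u - 6.04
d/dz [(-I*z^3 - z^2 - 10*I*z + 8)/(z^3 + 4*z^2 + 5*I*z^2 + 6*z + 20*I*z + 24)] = (z^4*(6 - 4*I) + z^3*(40 + 8*I) + z^2*(-80 - 52*I) + z*(-112 - 80*I) - 48 - 400*I)/(z^6 + z^5*(8 + 10*I) + z^4*(3 + 80*I) + z^3*(-104 + 220*I) + z^2*(-172 + 480*I) + z*(288 + 960*I) + 576)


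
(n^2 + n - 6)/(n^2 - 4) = (n + 3)/(n + 2)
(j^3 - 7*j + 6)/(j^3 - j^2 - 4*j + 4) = (j + 3)/(j + 2)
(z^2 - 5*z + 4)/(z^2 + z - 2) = (z - 4)/(z + 2)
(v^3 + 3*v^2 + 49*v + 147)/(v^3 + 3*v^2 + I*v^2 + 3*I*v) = (v^2 + 49)/(v*(v + I))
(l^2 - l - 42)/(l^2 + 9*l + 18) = (l - 7)/(l + 3)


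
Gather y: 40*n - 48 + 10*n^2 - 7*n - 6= 10*n^2 + 33*n - 54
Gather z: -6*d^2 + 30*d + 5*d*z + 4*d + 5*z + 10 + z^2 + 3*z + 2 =-6*d^2 + 34*d + z^2 + z*(5*d + 8) + 12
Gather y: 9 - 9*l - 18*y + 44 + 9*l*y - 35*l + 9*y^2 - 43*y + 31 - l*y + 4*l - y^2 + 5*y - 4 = -40*l + 8*y^2 + y*(8*l - 56) + 80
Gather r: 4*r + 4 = 4*r + 4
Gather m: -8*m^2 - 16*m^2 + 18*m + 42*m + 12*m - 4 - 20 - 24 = -24*m^2 + 72*m - 48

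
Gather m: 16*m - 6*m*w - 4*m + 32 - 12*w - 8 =m*(12 - 6*w) - 12*w + 24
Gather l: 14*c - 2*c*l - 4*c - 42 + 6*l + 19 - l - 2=10*c + l*(5 - 2*c) - 25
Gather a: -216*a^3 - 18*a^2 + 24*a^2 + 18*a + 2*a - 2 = -216*a^3 + 6*a^2 + 20*a - 2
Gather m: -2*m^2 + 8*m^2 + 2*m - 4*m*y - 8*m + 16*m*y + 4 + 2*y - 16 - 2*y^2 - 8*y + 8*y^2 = 6*m^2 + m*(12*y - 6) + 6*y^2 - 6*y - 12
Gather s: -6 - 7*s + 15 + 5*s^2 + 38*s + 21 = 5*s^2 + 31*s + 30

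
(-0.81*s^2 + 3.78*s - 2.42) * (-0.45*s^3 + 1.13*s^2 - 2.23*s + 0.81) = 0.3645*s^5 - 2.6163*s^4 + 7.1667*s^3 - 11.8201*s^2 + 8.4584*s - 1.9602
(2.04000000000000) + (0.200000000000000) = 2.24000000000000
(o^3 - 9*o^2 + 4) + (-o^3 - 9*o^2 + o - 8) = -18*o^2 + o - 4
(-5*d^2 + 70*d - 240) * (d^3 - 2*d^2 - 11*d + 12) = -5*d^5 + 80*d^4 - 325*d^3 - 350*d^2 + 3480*d - 2880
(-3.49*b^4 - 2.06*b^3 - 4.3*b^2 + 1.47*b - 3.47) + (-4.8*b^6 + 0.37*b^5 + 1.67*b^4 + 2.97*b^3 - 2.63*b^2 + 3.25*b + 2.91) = -4.8*b^6 + 0.37*b^5 - 1.82*b^4 + 0.91*b^3 - 6.93*b^2 + 4.72*b - 0.56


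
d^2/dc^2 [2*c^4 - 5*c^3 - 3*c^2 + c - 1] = 24*c^2 - 30*c - 6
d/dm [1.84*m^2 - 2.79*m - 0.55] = 3.68*m - 2.79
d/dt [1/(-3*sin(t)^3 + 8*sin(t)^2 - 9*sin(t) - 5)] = (9*sin(t)^2 - 16*sin(t) + 9)*cos(t)/(3*sin(t)^3 - 8*sin(t)^2 + 9*sin(t) + 5)^2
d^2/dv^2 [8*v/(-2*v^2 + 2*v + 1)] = 32*(2*v*(2*v - 1)^2 + (3*v - 1)*(-2*v^2 + 2*v + 1))/(-2*v^2 + 2*v + 1)^3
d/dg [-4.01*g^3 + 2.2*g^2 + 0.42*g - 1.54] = -12.03*g^2 + 4.4*g + 0.42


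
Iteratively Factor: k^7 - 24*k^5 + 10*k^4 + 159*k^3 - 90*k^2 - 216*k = (k)*(k^6 - 24*k^4 + 10*k^3 + 159*k^2 - 90*k - 216) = k*(k - 3)*(k^5 + 3*k^4 - 15*k^3 - 35*k^2 + 54*k + 72) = k*(k - 3)*(k + 1)*(k^4 + 2*k^3 - 17*k^2 - 18*k + 72) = k*(k - 3)^2*(k + 1)*(k^3 + 5*k^2 - 2*k - 24) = k*(k - 3)^2*(k - 2)*(k + 1)*(k^2 + 7*k + 12) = k*(k - 3)^2*(k - 2)*(k + 1)*(k + 4)*(k + 3)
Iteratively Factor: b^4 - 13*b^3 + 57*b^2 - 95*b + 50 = (b - 1)*(b^3 - 12*b^2 + 45*b - 50) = (b - 5)*(b - 1)*(b^2 - 7*b + 10) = (b - 5)^2*(b - 1)*(b - 2)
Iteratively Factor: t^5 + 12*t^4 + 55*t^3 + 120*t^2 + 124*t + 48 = (t + 2)*(t^4 + 10*t^3 + 35*t^2 + 50*t + 24) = (t + 1)*(t + 2)*(t^3 + 9*t^2 + 26*t + 24) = (t + 1)*(t + 2)^2*(t^2 + 7*t + 12) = (t + 1)*(t + 2)^2*(t + 4)*(t + 3)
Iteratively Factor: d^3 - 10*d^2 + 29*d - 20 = (d - 4)*(d^2 - 6*d + 5) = (d - 4)*(d - 1)*(d - 5)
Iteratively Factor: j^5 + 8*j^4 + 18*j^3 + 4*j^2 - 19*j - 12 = (j + 4)*(j^4 + 4*j^3 + 2*j^2 - 4*j - 3) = (j + 1)*(j + 4)*(j^3 + 3*j^2 - j - 3) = (j + 1)^2*(j + 4)*(j^2 + 2*j - 3) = (j + 1)^2*(j + 3)*(j + 4)*(j - 1)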